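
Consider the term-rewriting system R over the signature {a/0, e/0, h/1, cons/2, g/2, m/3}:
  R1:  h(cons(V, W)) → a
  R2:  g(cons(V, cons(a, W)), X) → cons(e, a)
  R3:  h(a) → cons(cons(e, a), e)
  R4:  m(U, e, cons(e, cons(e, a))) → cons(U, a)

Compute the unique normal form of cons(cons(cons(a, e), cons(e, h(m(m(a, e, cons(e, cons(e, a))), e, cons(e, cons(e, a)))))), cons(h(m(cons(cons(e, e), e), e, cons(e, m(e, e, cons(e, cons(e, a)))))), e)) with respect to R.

1. cons(cons(cons(a, e), cons(e, h(m(m(a, e, cons(e, cons(e, a))), e, cons(e, cons(e, a)))))), cons(h(m(cons(cons(e, e), e), e, cons(e, m(e, e, cons(e, cons(e, a)))))), e))  →  cons(cons(cons(a, e), cons(e, h(cons(m(a, e, cons(e, cons(e, a))), a)))), cons(h(m(cons(cons(e, e), e), e, cons(e, m(e, e, cons(e, cons(e, a)))))), e))   [R4 at 1.2.2.1]
2. cons(cons(cons(a, e), cons(e, h(cons(m(a, e, cons(e, cons(e, a))), a)))), cons(h(m(cons(cons(e, e), e), e, cons(e, m(e, e, cons(e, cons(e, a)))))), e))  →  cons(cons(cons(a, e), cons(e, a)), cons(h(m(cons(cons(e, e), e), e, cons(e, m(e, e, cons(e, cons(e, a)))))), e))   [R1 at 1.2.2]
3. cons(cons(cons(a, e), cons(e, a)), cons(h(m(cons(cons(e, e), e), e, cons(e, m(e, e, cons(e, cons(e, a)))))), e))  →  cons(cons(cons(a, e), cons(e, a)), cons(h(m(cons(cons(e, e), e), e, cons(e, cons(e, a)))), e))   [R4 at 2.1.1.3.2]
4. cons(cons(cons(a, e), cons(e, a)), cons(h(m(cons(cons(e, e), e), e, cons(e, cons(e, a)))), e))  →  cons(cons(cons(a, e), cons(e, a)), cons(h(cons(cons(cons(e, e), e), a)), e))   [R4 at 2.1.1]
5. cons(cons(cons(a, e), cons(e, a)), cons(h(cons(cons(cons(e, e), e), a)), e))  →  cons(cons(cons(a, e), cons(e, a)), cons(a, e))   [R1 at 2.1]

cons(cons(cons(a, e), cons(e, a)), cons(a, e))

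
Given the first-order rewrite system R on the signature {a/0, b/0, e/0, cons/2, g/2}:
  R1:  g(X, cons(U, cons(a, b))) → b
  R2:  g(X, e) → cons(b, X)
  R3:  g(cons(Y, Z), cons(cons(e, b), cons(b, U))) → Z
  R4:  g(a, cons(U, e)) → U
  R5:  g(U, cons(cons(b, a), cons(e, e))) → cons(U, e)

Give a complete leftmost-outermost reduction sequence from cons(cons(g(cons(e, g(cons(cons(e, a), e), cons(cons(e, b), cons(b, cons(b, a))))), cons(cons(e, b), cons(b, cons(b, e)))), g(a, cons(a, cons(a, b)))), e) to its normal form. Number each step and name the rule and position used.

1. cons(cons(g(cons(e, g(cons(cons(e, a), e), cons(cons(e, b), cons(b, cons(b, a))))), cons(cons(e, b), cons(b, cons(b, e)))), g(a, cons(a, cons(a, b)))), e)  →  cons(cons(g(cons(cons(e, a), e), cons(cons(e, b), cons(b, cons(b, a)))), g(a, cons(a, cons(a, b)))), e)   [R3 at 1.1]
2. cons(cons(g(cons(cons(e, a), e), cons(cons(e, b), cons(b, cons(b, a)))), g(a, cons(a, cons(a, b)))), e)  →  cons(cons(e, g(a, cons(a, cons(a, b)))), e)   [R3 at 1.1]
3. cons(cons(e, g(a, cons(a, cons(a, b)))), e)  →  cons(cons(e, b), e)   [R1 at 1.2]

cons(cons(e, b), e)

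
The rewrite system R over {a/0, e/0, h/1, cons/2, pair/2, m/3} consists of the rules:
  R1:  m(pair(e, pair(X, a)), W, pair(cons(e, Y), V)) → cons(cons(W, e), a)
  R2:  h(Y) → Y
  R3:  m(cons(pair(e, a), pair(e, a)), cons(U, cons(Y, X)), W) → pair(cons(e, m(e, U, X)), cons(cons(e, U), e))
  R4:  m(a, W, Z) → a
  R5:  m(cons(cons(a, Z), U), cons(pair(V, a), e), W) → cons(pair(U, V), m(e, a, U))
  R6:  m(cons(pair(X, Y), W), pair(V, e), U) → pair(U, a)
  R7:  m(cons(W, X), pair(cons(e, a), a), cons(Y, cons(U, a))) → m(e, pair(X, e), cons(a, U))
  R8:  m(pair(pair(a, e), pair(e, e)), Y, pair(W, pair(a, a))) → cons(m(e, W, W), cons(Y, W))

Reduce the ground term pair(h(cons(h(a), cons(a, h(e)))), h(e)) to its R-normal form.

pair(cons(a, cons(a, e)), e)

1. pair(h(cons(h(a), cons(a, h(e)))), h(e))  →  pair(cons(h(a), cons(a, h(e))), h(e))   [R2 at 1]
2. pair(cons(h(a), cons(a, h(e))), h(e))  →  pair(cons(a, cons(a, h(e))), h(e))   [R2 at 1.1]
3. pair(cons(a, cons(a, h(e))), h(e))  →  pair(cons(a, cons(a, e)), h(e))   [R2 at 1.2.2]
4. pair(cons(a, cons(a, e)), h(e))  →  pair(cons(a, cons(a, e)), e)   [R2 at 2]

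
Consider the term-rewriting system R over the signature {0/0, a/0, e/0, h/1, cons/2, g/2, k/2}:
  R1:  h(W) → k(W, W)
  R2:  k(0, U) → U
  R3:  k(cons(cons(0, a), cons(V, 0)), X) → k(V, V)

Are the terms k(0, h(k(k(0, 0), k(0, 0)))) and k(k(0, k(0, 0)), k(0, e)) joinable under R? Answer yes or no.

no — NF(t₁) = 0, NF(t₂) = e

Reduce t₁ = k(0, h(k(k(0, 0), k(0, 0)))):
1. k(0, h(k(k(0, 0), k(0, 0))))  →  h(k(k(0, 0), k(0, 0)))   [R2 at ε]
2. h(k(k(0, 0), k(0, 0)))  →  k(k(k(0, 0), k(0, 0)), k(k(0, 0), k(0, 0)))   [R1 at ε]
3. k(k(k(0, 0), k(0, 0)), k(k(0, 0), k(0, 0)))  →  k(k(0, k(0, 0)), k(k(0, 0), k(0, 0)))   [R2 at 1.1]
4. k(k(0, k(0, 0)), k(k(0, 0), k(0, 0)))  →  k(k(0, 0), k(k(0, 0), k(0, 0)))   [R2 at 1]
5. k(k(0, 0), k(k(0, 0), k(0, 0)))  →  k(0, k(k(0, 0), k(0, 0)))   [R2 at 1]
6. k(0, k(k(0, 0), k(0, 0)))  →  k(k(0, 0), k(0, 0))   [R2 at ε]
7. k(k(0, 0), k(0, 0))  →  k(0, k(0, 0))   [R2 at 1]
8. k(0, k(0, 0))  →  k(0, 0)   [R2 at ε]
9. k(0, 0)  →  0   [R2 at ε]

Reduce t₂ = k(k(0, k(0, 0)), k(0, e)):
1. k(k(0, k(0, 0)), k(0, e))  →  k(k(0, 0), k(0, e))   [R2 at 1]
2. k(k(0, 0), k(0, e))  →  k(0, k(0, e))   [R2 at 1]
3. k(0, k(0, e))  →  k(0, e)   [R2 at ε]
4. k(0, e)  →  e   [R2 at ε]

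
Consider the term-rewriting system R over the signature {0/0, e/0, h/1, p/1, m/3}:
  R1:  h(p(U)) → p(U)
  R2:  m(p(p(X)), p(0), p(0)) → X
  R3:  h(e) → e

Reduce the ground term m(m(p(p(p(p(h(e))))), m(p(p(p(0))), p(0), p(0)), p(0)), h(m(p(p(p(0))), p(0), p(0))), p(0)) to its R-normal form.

1. m(m(p(p(p(p(h(e))))), m(p(p(p(0))), p(0), p(0)), p(0)), h(m(p(p(p(0))), p(0), p(0))), p(0))  →  m(m(p(p(p(p(e)))), m(p(p(p(0))), p(0), p(0)), p(0)), h(m(p(p(p(0))), p(0), p(0))), p(0))   [R3 at 1.1.1.1.1.1]
2. m(m(p(p(p(p(e)))), m(p(p(p(0))), p(0), p(0)), p(0)), h(m(p(p(p(0))), p(0), p(0))), p(0))  →  m(m(p(p(p(p(e)))), p(0), p(0)), h(m(p(p(p(0))), p(0), p(0))), p(0))   [R2 at 1.2]
3. m(m(p(p(p(p(e)))), p(0), p(0)), h(m(p(p(p(0))), p(0), p(0))), p(0))  →  m(p(p(e)), h(m(p(p(p(0))), p(0), p(0))), p(0))   [R2 at 1]
4. m(p(p(e)), h(m(p(p(p(0))), p(0), p(0))), p(0))  →  m(p(p(e)), h(p(0)), p(0))   [R2 at 2.1]
5. m(p(p(e)), h(p(0)), p(0))  →  m(p(p(e)), p(0), p(0))   [R1 at 2]
6. m(p(p(e)), p(0), p(0))  →  e   [R2 at ε]

e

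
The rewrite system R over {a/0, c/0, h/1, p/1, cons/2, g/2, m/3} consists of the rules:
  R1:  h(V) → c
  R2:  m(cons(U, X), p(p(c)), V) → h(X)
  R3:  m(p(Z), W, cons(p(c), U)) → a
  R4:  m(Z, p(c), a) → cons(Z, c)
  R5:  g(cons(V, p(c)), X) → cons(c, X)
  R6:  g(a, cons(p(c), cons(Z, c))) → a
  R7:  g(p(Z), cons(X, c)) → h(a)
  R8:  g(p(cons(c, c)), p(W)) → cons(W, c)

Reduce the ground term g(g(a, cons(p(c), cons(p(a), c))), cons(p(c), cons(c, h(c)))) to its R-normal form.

1. g(g(a, cons(p(c), cons(p(a), c))), cons(p(c), cons(c, h(c))))  →  g(a, cons(p(c), cons(c, h(c))))   [R6 at 1]
2. g(a, cons(p(c), cons(c, h(c))))  →  g(a, cons(p(c), cons(c, c)))   [R1 at 2.2.2]
3. g(a, cons(p(c), cons(c, c)))  →  a   [R6 at ε]

a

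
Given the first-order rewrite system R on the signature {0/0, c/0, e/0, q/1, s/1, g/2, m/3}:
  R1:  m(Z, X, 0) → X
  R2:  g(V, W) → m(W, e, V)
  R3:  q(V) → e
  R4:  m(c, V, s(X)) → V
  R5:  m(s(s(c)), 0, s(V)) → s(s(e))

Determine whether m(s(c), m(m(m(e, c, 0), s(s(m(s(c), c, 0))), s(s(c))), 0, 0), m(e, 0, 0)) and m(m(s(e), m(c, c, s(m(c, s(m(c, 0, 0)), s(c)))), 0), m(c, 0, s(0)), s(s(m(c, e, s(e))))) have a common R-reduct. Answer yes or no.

yes — NF(t₁) = 0, NF(t₂) = 0

Reduce t₁ = m(s(c), m(m(m(e, c, 0), s(s(m(s(c), c, 0))), s(s(c))), 0, 0), m(e, 0, 0)):
1. m(s(c), m(m(m(e, c, 0), s(s(m(s(c), c, 0))), s(s(c))), 0, 0), m(e, 0, 0))  →  m(s(c), 0, m(e, 0, 0))   [R1 at 2]
2. m(s(c), 0, m(e, 0, 0))  →  m(s(c), 0, 0)   [R1 at 3]
3. m(s(c), 0, 0)  →  0   [R1 at ε]

Reduce t₂ = m(m(s(e), m(c, c, s(m(c, s(m(c, 0, 0)), s(c)))), 0), m(c, 0, s(0)), s(s(m(c, e, s(e))))):
1. m(m(s(e), m(c, c, s(m(c, s(m(c, 0, 0)), s(c)))), 0), m(c, 0, s(0)), s(s(m(c, e, s(e)))))  →  m(m(c, c, s(m(c, s(m(c, 0, 0)), s(c)))), m(c, 0, s(0)), s(s(m(c, e, s(e)))))   [R1 at 1]
2. m(m(c, c, s(m(c, s(m(c, 0, 0)), s(c)))), m(c, 0, s(0)), s(s(m(c, e, s(e)))))  →  m(c, m(c, 0, s(0)), s(s(m(c, e, s(e)))))   [R4 at 1]
3. m(c, m(c, 0, s(0)), s(s(m(c, e, s(e)))))  →  m(c, 0, s(0))   [R4 at ε]
4. m(c, 0, s(0))  →  0   [R4 at ε]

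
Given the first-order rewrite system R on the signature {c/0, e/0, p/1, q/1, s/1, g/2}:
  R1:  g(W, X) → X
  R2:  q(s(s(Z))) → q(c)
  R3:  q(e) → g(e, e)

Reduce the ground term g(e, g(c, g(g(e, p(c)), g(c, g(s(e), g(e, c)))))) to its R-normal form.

1. g(e, g(c, g(g(e, p(c)), g(c, g(s(e), g(e, c))))))  →  g(c, g(g(e, p(c)), g(c, g(s(e), g(e, c)))))   [R1 at ε]
2. g(c, g(g(e, p(c)), g(c, g(s(e), g(e, c)))))  →  g(g(e, p(c)), g(c, g(s(e), g(e, c))))   [R1 at ε]
3. g(g(e, p(c)), g(c, g(s(e), g(e, c))))  →  g(c, g(s(e), g(e, c)))   [R1 at ε]
4. g(c, g(s(e), g(e, c)))  →  g(s(e), g(e, c))   [R1 at ε]
5. g(s(e), g(e, c))  →  g(e, c)   [R1 at ε]
6. g(e, c)  →  c   [R1 at ε]

c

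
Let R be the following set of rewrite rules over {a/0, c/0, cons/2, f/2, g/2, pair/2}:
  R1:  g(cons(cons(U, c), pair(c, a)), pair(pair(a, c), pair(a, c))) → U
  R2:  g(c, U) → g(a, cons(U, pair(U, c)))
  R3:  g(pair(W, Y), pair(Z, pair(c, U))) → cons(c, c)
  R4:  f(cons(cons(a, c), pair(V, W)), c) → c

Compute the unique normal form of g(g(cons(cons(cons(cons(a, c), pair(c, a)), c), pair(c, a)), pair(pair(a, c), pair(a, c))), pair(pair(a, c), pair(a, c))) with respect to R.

1. g(g(cons(cons(cons(cons(a, c), pair(c, a)), c), pair(c, a)), pair(pair(a, c), pair(a, c))), pair(pair(a, c), pair(a, c)))  →  g(cons(cons(a, c), pair(c, a)), pair(pair(a, c), pair(a, c)))   [R1 at 1]
2. g(cons(cons(a, c), pair(c, a)), pair(pair(a, c), pair(a, c)))  →  a   [R1 at ε]

a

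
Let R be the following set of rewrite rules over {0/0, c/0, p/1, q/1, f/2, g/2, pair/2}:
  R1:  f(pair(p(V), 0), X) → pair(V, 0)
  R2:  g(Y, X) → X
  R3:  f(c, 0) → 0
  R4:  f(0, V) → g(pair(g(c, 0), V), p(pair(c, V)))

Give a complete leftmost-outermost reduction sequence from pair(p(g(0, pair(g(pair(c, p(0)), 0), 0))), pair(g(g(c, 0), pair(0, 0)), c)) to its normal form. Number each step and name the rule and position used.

pair(p(pair(0, 0)), pair(pair(0, 0), c))

1. pair(p(g(0, pair(g(pair(c, p(0)), 0), 0))), pair(g(g(c, 0), pair(0, 0)), c))  →  pair(p(pair(g(pair(c, p(0)), 0), 0)), pair(g(g(c, 0), pair(0, 0)), c))   [R2 at 1.1]
2. pair(p(pair(g(pair(c, p(0)), 0), 0)), pair(g(g(c, 0), pair(0, 0)), c))  →  pair(p(pair(0, 0)), pair(g(g(c, 0), pair(0, 0)), c))   [R2 at 1.1.1]
3. pair(p(pair(0, 0)), pair(g(g(c, 0), pair(0, 0)), c))  →  pair(p(pair(0, 0)), pair(pair(0, 0), c))   [R2 at 2.1]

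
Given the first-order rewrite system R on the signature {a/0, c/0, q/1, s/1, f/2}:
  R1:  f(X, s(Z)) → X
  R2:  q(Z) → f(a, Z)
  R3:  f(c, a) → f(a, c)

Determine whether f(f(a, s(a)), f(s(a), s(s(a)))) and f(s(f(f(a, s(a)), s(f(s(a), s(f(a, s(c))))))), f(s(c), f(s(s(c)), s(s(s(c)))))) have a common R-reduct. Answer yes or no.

no — NF(t₁) = a, NF(t₂) = s(a)

Reduce t₁ = f(f(a, s(a)), f(s(a), s(s(a)))):
1. f(f(a, s(a)), f(s(a), s(s(a))))  →  f(a, f(s(a), s(s(a))))   [R1 at 1]
2. f(a, f(s(a), s(s(a))))  →  f(a, s(a))   [R1 at 2]
3. f(a, s(a))  →  a   [R1 at ε]

Reduce t₂ = f(s(f(f(a, s(a)), s(f(s(a), s(f(a, s(c))))))), f(s(c), f(s(s(c)), s(s(s(c)))))):
1. f(s(f(f(a, s(a)), s(f(s(a), s(f(a, s(c))))))), f(s(c), f(s(s(c)), s(s(s(c))))))  →  f(s(f(a, s(a))), f(s(c), f(s(s(c)), s(s(s(c))))))   [R1 at 1.1]
2. f(s(f(a, s(a))), f(s(c), f(s(s(c)), s(s(s(c))))))  →  f(s(a), f(s(c), f(s(s(c)), s(s(s(c))))))   [R1 at 1.1]
3. f(s(a), f(s(c), f(s(s(c)), s(s(s(c))))))  →  f(s(a), f(s(c), s(s(c))))   [R1 at 2.2]
4. f(s(a), f(s(c), s(s(c))))  →  f(s(a), s(c))   [R1 at 2]
5. f(s(a), s(c))  →  s(a)   [R1 at ε]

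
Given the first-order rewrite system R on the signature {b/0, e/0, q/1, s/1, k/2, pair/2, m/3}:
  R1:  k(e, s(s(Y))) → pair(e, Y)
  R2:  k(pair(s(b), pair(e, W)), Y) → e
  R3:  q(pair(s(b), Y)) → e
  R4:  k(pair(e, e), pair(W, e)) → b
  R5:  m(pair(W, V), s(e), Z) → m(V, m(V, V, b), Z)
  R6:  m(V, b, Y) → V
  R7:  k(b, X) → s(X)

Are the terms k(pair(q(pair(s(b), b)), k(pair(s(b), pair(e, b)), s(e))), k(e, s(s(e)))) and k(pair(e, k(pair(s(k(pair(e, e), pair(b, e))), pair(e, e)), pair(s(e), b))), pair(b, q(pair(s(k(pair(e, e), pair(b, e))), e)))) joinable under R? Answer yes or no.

yes — NF(t₁) = b, NF(t₂) = b

Reduce t₁ = k(pair(q(pair(s(b), b)), k(pair(s(b), pair(e, b)), s(e))), k(e, s(s(e)))):
1. k(pair(q(pair(s(b), b)), k(pair(s(b), pair(e, b)), s(e))), k(e, s(s(e))))  →  k(pair(e, k(pair(s(b), pair(e, b)), s(e))), k(e, s(s(e))))   [R3 at 1.1]
2. k(pair(e, k(pair(s(b), pair(e, b)), s(e))), k(e, s(s(e))))  →  k(pair(e, e), k(e, s(s(e))))   [R2 at 1.2]
3. k(pair(e, e), k(e, s(s(e))))  →  k(pair(e, e), pair(e, e))   [R1 at 2]
4. k(pair(e, e), pair(e, e))  →  b   [R4 at ε]

Reduce t₂ = k(pair(e, k(pair(s(k(pair(e, e), pair(b, e))), pair(e, e)), pair(s(e), b))), pair(b, q(pair(s(k(pair(e, e), pair(b, e))), e)))):
1. k(pair(e, k(pair(s(k(pair(e, e), pair(b, e))), pair(e, e)), pair(s(e), b))), pair(b, q(pair(s(k(pair(e, e), pair(b, e))), e))))  →  k(pair(e, k(pair(s(b), pair(e, e)), pair(s(e), b))), pair(b, q(pair(s(k(pair(e, e), pair(b, e))), e))))   [R4 at 1.2.1.1.1]
2. k(pair(e, k(pair(s(b), pair(e, e)), pair(s(e), b))), pair(b, q(pair(s(k(pair(e, e), pair(b, e))), e))))  →  k(pair(e, e), pair(b, q(pair(s(k(pair(e, e), pair(b, e))), e))))   [R2 at 1.2]
3. k(pair(e, e), pair(b, q(pair(s(k(pair(e, e), pair(b, e))), e))))  →  k(pair(e, e), pair(b, q(pair(s(b), e))))   [R4 at 2.2.1.1.1]
4. k(pair(e, e), pair(b, q(pair(s(b), e))))  →  k(pair(e, e), pair(b, e))   [R3 at 2.2]
5. k(pair(e, e), pair(b, e))  →  b   [R4 at ε]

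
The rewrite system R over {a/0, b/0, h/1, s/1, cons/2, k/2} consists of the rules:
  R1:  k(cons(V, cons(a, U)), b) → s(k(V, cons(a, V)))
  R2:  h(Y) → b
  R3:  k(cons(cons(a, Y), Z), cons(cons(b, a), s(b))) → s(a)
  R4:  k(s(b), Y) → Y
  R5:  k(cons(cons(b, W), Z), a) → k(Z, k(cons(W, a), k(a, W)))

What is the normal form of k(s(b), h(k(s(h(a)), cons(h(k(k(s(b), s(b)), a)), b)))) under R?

b

1. k(s(b), h(k(s(h(a)), cons(h(k(k(s(b), s(b)), a)), b))))  →  h(k(s(h(a)), cons(h(k(k(s(b), s(b)), a)), b)))   [R4 at ε]
2. h(k(s(h(a)), cons(h(k(k(s(b), s(b)), a)), b)))  →  b   [R2 at ε]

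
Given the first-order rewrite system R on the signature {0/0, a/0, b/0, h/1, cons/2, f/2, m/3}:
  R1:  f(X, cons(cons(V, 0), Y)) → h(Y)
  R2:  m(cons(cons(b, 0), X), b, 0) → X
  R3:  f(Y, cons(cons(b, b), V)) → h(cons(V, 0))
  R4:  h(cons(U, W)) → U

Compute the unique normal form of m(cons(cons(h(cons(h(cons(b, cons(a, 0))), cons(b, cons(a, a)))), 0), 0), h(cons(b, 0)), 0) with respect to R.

1. m(cons(cons(h(cons(h(cons(b, cons(a, 0))), cons(b, cons(a, a)))), 0), 0), h(cons(b, 0)), 0)  →  m(cons(cons(h(cons(b, cons(a, 0))), 0), 0), h(cons(b, 0)), 0)   [R4 at 1.1.1]
2. m(cons(cons(h(cons(b, cons(a, 0))), 0), 0), h(cons(b, 0)), 0)  →  m(cons(cons(b, 0), 0), h(cons(b, 0)), 0)   [R4 at 1.1.1]
3. m(cons(cons(b, 0), 0), h(cons(b, 0)), 0)  →  m(cons(cons(b, 0), 0), b, 0)   [R4 at 2]
4. m(cons(cons(b, 0), 0), b, 0)  →  0   [R2 at ε]

0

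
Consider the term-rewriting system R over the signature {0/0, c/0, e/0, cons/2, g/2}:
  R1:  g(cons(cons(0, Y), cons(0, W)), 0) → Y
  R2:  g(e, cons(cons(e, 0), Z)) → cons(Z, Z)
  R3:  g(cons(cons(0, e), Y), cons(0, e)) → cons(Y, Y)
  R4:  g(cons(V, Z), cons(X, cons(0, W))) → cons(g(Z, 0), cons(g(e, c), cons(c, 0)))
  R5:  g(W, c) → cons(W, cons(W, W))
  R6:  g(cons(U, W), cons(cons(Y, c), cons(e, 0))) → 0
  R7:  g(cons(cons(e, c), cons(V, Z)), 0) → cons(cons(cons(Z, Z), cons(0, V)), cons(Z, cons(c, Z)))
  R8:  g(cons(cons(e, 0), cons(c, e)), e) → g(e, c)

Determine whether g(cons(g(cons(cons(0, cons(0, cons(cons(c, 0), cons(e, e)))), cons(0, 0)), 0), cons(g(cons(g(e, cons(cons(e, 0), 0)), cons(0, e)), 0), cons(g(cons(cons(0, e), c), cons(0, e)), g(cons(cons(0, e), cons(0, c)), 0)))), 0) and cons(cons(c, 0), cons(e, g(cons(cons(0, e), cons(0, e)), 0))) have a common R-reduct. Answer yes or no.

Reduce t₁ = g(cons(g(cons(cons(0, cons(0, cons(cons(c, 0), cons(e, e)))), cons(0, 0)), 0), cons(g(cons(g(e, cons(cons(e, 0), 0)), cons(0, e)), 0), cons(g(cons(cons(0, e), c), cons(0, e)), g(cons(cons(0, e), cons(0, c)), 0)))), 0):
1. g(cons(g(cons(cons(0, cons(0, cons(cons(c, 0), cons(e, e)))), cons(0, 0)), 0), cons(g(cons(g(e, cons(cons(e, 0), 0)), cons(0, e)), 0), cons(g(cons(cons(0, e), c), cons(0, e)), g(cons(cons(0, e), cons(0, c)), 0)))), 0)  →  g(cons(cons(0, cons(cons(c, 0), cons(e, e))), cons(g(cons(g(e, cons(cons(e, 0), 0)), cons(0, e)), 0), cons(g(cons(cons(0, e), c), cons(0, e)), g(cons(cons(0, e), cons(0, c)), 0)))), 0)   [R1 at 1.1]
2. g(cons(cons(0, cons(cons(c, 0), cons(e, e))), cons(g(cons(g(e, cons(cons(e, 0), 0)), cons(0, e)), 0), cons(g(cons(cons(0, e), c), cons(0, e)), g(cons(cons(0, e), cons(0, c)), 0)))), 0)  →  g(cons(cons(0, cons(cons(c, 0), cons(e, e))), cons(g(cons(cons(0, 0), cons(0, e)), 0), cons(g(cons(cons(0, e), c), cons(0, e)), g(cons(cons(0, e), cons(0, c)), 0)))), 0)   [R2 at 1.2.1.1.1]
3. g(cons(cons(0, cons(cons(c, 0), cons(e, e))), cons(g(cons(cons(0, 0), cons(0, e)), 0), cons(g(cons(cons(0, e), c), cons(0, e)), g(cons(cons(0, e), cons(0, c)), 0)))), 0)  →  g(cons(cons(0, cons(cons(c, 0), cons(e, e))), cons(0, cons(g(cons(cons(0, e), c), cons(0, e)), g(cons(cons(0, e), cons(0, c)), 0)))), 0)   [R1 at 1.2.1]
4. g(cons(cons(0, cons(cons(c, 0), cons(e, e))), cons(0, cons(g(cons(cons(0, e), c), cons(0, e)), g(cons(cons(0, e), cons(0, c)), 0)))), 0)  →  cons(cons(c, 0), cons(e, e))   [R1 at ε]

Reduce t₂ = cons(cons(c, 0), cons(e, g(cons(cons(0, e), cons(0, e)), 0))):
1. cons(cons(c, 0), cons(e, g(cons(cons(0, e), cons(0, e)), 0)))  →  cons(cons(c, 0), cons(e, e))   [R1 at 2.2]

yes — NF(t₁) = cons(cons(c, 0), cons(e, e)), NF(t₂) = cons(cons(c, 0), cons(e, e))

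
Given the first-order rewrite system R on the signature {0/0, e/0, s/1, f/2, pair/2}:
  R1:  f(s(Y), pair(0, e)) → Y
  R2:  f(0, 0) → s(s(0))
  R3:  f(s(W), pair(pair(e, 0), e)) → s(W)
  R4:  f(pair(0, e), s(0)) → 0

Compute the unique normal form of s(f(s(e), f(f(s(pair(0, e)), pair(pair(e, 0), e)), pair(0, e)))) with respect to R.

1. s(f(s(e), f(f(s(pair(0, e)), pair(pair(e, 0), e)), pair(0, e))))  →  s(f(s(e), f(s(pair(0, e)), pair(0, e))))   [R3 at 1.2.1]
2. s(f(s(e), f(s(pair(0, e)), pair(0, e))))  →  s(f(s(e), pair(0, e)))   [R1 at 1.2]
3. s(f(s(e), pair(0, e)))  →  s(e)   [R1 at 1]

s(e)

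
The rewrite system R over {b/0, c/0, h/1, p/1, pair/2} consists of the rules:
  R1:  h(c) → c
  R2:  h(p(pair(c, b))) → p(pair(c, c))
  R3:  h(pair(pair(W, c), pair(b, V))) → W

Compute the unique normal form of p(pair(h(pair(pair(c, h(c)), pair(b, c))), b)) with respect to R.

p(pair(c, b))

1. p(pair(h(pair(pair(c, h(c)), pair(b, c))), b))  →  p(pair(h(pair(pair(c, c), pair(b, c))), b))   [R1 at 1.1.1.1.2]
2. p(pair(h(pair(pair(c, c), pair(b, c))), b))  →  p(pair(c, b))   [R3 at 1.1]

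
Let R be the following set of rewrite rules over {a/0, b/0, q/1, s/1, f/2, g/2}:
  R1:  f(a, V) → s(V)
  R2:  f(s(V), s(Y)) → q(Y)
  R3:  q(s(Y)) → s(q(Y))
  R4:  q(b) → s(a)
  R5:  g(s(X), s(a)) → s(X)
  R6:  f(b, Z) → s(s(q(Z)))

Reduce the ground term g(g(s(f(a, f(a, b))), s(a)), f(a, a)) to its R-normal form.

1. g(g(s(f(a, f(a, b))), s(a)), f(a, a))  →  g(s(f(a, f(a, b))), f(a, a))   [R5 at 1]
2. g(s(f(a, f(a, b))), f(a, a))  →  g(s(s(f(a, b))), f(a, a))   [R1 at 1.1]
3. g(s(s(f(a, b))), f(a, a))  →  g(s(s(s(b))), f(a, a))   [R1 at 1.1.1]
4. g(s(s(s(b))), f(a, a))  →  g(s(s(s(b))), s(a))   [R1 at 2]
5. g(s(s(s(b))), s(a))  →  s(s(s(b)))   [R5 at ε]

s(s(s(b)))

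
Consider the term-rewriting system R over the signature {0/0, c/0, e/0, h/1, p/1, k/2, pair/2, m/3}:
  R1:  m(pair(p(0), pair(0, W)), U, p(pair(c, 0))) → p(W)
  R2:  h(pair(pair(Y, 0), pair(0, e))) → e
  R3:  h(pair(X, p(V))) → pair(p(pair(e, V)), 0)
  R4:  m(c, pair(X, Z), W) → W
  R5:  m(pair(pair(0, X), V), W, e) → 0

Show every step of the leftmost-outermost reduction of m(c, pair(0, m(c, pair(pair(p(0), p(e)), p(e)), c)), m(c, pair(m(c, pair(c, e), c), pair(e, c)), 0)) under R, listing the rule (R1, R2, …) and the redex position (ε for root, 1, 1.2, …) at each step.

0

1. m(c, pair(0, m(c, pair(pair(p(0), p(e)), p(e)), c)), m(c, pair(m(c, pair(c, e), c), pair(e, c)), 0))  →  m(c, pair(m(c, pair(c, e), c), pair(e, c)), 0)   [R4 at ε]
2. m(c, pair(m(c, pair(c, e), c), pair(e, c)), 0)  →  0   [R4 at ε]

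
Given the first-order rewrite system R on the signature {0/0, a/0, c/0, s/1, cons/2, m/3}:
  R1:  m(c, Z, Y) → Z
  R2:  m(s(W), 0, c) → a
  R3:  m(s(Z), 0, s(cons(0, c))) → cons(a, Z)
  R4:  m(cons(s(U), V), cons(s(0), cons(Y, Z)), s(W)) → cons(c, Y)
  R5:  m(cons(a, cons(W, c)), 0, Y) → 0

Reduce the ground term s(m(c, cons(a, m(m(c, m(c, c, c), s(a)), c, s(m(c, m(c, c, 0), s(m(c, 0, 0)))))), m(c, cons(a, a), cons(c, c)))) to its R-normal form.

1. s(m(c, cons(a, m(m(c, m(c, c, c), s(a)), c, s(m(c, m(c, c, 0), s(m(c, 0, 0)))))), m(c, cons(a, a), cons(c, c))))  →  s(cons(a, m(m(c, m(c, c, c), s(a)), c, s(m(c, m(c, c, 0), s(m(c, 0, 0)))))))   [R1 at 1]
2. s(cons(a, m(m(c, m(c, c, c), s(a)), c, s(m(c, m(c, c, 0), s(m(c, 0, 0)))))))  →  s(cons(a, m(m(c, c, c), c, s(m(c, m(c, c, 0), s(m(c, 0, 0)))))))   [R1 at 1.2.1]
3. s(cons(a, m(m(c, c, c), c, s(m(c, m(c, c, 0), s(m(c, 0, 0)))))))  →  s(cons(a, m(c, c, s(m(c, m(c, c, 0), s(m(c, 0, 0)))))))   [R1 at 1.2.1]
4. s(cons(a, m(c, c, s(m(c, m(c, c, 0), s(m(c, 0, 0)))))))  →  s(cons(a, c))   [R1 at 1.2]

s(cons(a, c))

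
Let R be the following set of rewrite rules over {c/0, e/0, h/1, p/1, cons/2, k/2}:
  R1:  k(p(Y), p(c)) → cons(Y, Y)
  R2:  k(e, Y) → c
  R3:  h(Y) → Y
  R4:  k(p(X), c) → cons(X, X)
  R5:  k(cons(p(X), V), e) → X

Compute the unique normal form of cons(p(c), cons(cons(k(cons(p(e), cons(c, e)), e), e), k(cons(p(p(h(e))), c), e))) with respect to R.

cons(p(c), cons(cons(e, e), p(e)))

1. cons(p(c), cons(cons(k(cons(p(e), cons(c, e)), e), e), k(cons(p(p(h(e))), c), e)))  →  cons(p(c), cons(cons(e, e), k(cons(p(p(h(e))), c), e)))   [R5 at 2.1.1]
2. cons(p(c), cons(cons(e, e), k(cons(p(p(h(e))), c), e)))  →  cons(p(c), cons(cons(e, e), p(h(e))))   [R5 at 2.2]
3. cons(p(c), cons(cons(e, e), p(h(e))))  →  cons(p(c), cons(cons(e, e), p(e)))   [R3 at 2.2.1]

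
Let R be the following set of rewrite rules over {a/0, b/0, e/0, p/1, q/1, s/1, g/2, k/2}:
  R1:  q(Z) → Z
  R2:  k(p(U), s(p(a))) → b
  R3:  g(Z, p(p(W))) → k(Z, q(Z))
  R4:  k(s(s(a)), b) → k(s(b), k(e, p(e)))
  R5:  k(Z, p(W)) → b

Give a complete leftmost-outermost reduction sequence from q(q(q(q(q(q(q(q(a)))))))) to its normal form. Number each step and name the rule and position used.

1. q(q(q(q(q(q(q(q(a))))))))  →  q(q(q(q(q(q(q(a)))))))   [R1 at ε]
2. q(q(q(q(q(q(q(a)))))))  →  q(q(q(q(q(q(a))))))   [R1 at ε]
3. q(q(q(q(q(q(a))))))  →  q(q(q(q(q(a)))))   [R1 at ε]
4. q(q(q(q(q(a)))))  →  q(q(q(q(a))))   [R1 at ε]
5. q(q(q(q(a))))  →  q(q(q(a)))   [R1 at ε]
6. q(q(q(a)))  →  q(q(a))   [R1 at ε]
7. q(q(a))  →  q(a)   [R1 at ε]
8. q(a)  →  a   [R1 at ε]

a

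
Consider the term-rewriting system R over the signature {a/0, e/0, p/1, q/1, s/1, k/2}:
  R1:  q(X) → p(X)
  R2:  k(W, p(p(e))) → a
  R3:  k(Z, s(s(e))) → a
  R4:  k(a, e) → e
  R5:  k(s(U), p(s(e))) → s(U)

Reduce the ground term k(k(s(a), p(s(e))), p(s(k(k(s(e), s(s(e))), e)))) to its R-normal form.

1. k(k(s(a), p(s(e))), p(s(k(k(s(e), s(s(e))), e))))  →  k(s(a), p(s(k(k(s(e), s(s(e))), e))))   [R5 at 1]
2. k(s(a), p(s(k(k(s(e), s(s(e))), e))))  →  k(s(a), p(s(k(a, e))))   [R3 at 2.1.1.1]
3. k(s(a), p(s(k(a, e))))  →  k(s(a), p(s(e)))   [R4 at 2.1.1]
4. k(s(a), p(s(e)))  →  s(a)   [R5 at ε]

s(a)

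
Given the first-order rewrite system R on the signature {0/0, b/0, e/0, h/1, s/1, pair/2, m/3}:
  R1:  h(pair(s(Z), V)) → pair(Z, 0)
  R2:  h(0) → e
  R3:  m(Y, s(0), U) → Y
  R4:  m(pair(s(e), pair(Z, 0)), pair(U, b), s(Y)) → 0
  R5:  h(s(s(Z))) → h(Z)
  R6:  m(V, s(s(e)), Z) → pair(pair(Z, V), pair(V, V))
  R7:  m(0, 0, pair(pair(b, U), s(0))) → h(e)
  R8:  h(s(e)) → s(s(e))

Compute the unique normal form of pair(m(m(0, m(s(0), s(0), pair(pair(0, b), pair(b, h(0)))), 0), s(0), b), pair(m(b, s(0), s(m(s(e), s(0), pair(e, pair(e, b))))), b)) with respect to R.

1. pair(m(m(0, m(s(0), s(0), pair(pair(0, b), pair(b, h(0)))), 0), s(0), b), pair(m(b, s(0), s(m(s(e), s(0), pair(e, pair(e, b))))), b))  →  pair(m(0, m(s(0), s(0), pair(pair(0, b), pair(b, h(0)))), 0), pair(m(b, s(0), s(m(s(e), s(0), pair(e, pair(e, b))))), b))   [R3 at 1]
2. pair(m(0, m(s(0), s(0), pair(pair(0, b), pair(b, h(0)))), 0), pair(m(b, s(0), s(m(s(e), s(0), pair(e, pair(e, b))))), b))  →  pair(m(0, s(0), 0), pair(m(b, s(0), s(m(s(e), s(0), pair(e, pair(e, b))))), b))   [R3 at 1.2]
3. pair(m(0, s(0), 0), pair(m(b, s(0), s(m(s(e), s(0), pair(e, pair(e, b))))), b))  →  pair(0, pair(m(b, s(0), s(m(s(e), s(0), pair(e, pair(e, b))))), b))   [R3 at 1]
4. pair(0, pair(m(b, s(0), s(m(s(e), s(0), pair(e, pair(e, b))))), b))  →  pair(0, pair(b, b))   [R3 at 2.1]

pair(0, pair(b, b))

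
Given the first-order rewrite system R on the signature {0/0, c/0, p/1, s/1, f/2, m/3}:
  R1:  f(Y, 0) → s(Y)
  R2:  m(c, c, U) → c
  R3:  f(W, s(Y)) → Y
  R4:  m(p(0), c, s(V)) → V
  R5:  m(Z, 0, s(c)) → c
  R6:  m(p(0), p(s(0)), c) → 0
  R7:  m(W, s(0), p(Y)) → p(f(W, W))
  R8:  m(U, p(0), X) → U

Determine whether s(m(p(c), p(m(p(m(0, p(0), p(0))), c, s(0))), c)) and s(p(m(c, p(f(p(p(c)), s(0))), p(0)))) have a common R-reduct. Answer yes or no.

Reduce t₁ = s(m(p(c), p(m(p(m(0, p(0), p(0))), c, s(0))), c)):
1. s(m(p(c), p(m(p(m(0, p(0), p(0))), c, s(0))), c))  →  s(m(p(c), p(m(p(0), c, s(0))), c))   [R8 at 1.2.1.1.1]
2. s(m(p(c), p(m(p(0), c, s(0))), c))  →  s(m(p(c), p(0), c))   [R4 at 1.2.1]
3. s(m(p(c), p(0), c))  →  s(p(c))   [R8 at 1]

Reduce t₂ = s(p(m(c, p(f(p(p(c)), s(0))), p(0)))):
1. s(p(m(c, p(f(p(p(c)), s(0))), p(0))))  →  s(p(m(c, p(0), p(0))))   [R3 at 1.1.2.1]
2. s(p(m(c, p(0), p(0))))  →  s(p(c))   [R8 at 1.1]

yes — NF(t₁) = s(p(c)), NF(t₂) = s(p(c))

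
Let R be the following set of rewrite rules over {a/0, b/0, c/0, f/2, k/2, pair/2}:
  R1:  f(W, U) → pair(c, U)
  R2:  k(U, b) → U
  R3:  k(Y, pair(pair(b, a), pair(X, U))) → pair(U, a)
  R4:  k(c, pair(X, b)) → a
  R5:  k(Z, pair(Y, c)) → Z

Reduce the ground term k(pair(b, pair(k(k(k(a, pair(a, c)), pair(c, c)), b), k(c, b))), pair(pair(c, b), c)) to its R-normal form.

pair(b, pair(a, c))

1. k(pair(b, pair(k(k(k(a, pair(a, c)), pair(c, c)), b), k(c, b))), pair(pair(c, b), c))  →  pair(b, pair(k(k(k(a, pair(a, c)), pair(c, c)), b), k(c, b)))   [R5 at ε]
2. pair(b, pair(k(k(k(a, pair(a, c)), pair(c, c)), b), k(c, b)))  →  pair(b, pair(k(k(a, pair(a, c)), pair(c, c)), k(c, b)))   [R2 at 2.1]
3. pair(b, pair(k(k(a, pair(a, c)), pair(c, c)), k(c, b)))  →  pair(b, pair(k(a, pair(a, c)), k(c, b)))   [R5 at 2.1]
4. pair(b, pair(k(a, pair(a, c)), k(c, b)))  →  pair(b, pair(a, k(c, b)))   [R5 at 2.1]
5. pair(b, pair(a, k(c, b)))  →  pair(b, pair(a, c))   [R2 at 2.2]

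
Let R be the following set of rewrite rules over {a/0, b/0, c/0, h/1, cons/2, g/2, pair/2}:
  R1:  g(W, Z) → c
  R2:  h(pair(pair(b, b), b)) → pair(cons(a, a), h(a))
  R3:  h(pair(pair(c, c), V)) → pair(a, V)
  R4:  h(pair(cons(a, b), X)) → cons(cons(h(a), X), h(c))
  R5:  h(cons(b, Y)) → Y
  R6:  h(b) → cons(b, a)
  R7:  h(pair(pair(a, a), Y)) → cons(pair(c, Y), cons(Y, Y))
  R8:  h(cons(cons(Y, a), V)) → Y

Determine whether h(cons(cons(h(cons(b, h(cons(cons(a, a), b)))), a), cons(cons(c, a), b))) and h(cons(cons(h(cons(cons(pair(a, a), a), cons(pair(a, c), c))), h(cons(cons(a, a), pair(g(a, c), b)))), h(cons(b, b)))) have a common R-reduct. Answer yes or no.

Reduce t₁ = h(cons(cons(h(cons(b, h(cons(cons(a, a), b)))), a), cons(cons(c, a), b))):
1. h(cons(cons(h(cons(b, h(cons(cons(a, a), b)))), a), cons(cons(c, a), b)))  →  h(cons(b, h(cons(cons(a, a), b))))   [R8 at ε]
2. h(cons(b, h(cons(cons(a, a), b))))  →  h(cons(cons(a, a), b))   [R5 at ε]
3. h(cons(cons(a, a), b))  →  a   [R8 at ε]

Reduce t₂ = h(cons(cons(h(cons(cons(pair(a, a), a), cons(pair(a, c), c))), h(cons(cons(a, a), pair(g(a, c), b)))), h(cons(b, b)))):
1. h(cons(cons(h(cons(cons(pair(a, a), a), cons(pair(a, c), c))), h(cons(cons(a, a), pair(g(a, c), b)))), h(cons(b, b))))  →  h(cons(cons(pair(a, a), h(cons(cons(a, a), pair(g(a, c), b)))), h(cons(b, b))))   [R8 at 1.1.1]
2. h(cons(cons(pair(a, a), h(cons(cons(a, a), pair(g(a, c), b)))), h(cons(b, b))))  →  h(cons(cons(pair(a, a), a), h(cons(b, b))))   [R8 at 1.1.2]
3. h(cons(cons(pair(a, a), a), h(cons(b, b))))  →  pair(a, a)   [R8 at ε]

no — NF(t₁) = a, NF(t₂) = pair(a, a)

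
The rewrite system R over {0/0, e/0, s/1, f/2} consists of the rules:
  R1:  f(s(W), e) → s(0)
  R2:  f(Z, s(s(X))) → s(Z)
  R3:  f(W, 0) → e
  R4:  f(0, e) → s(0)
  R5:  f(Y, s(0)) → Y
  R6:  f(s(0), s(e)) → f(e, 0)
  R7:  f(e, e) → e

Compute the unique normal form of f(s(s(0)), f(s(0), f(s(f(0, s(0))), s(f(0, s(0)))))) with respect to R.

1. f(s(s(0)), f(s(0), f(s(f(0, s(0))), s(f(0, s(0))))))  →  f(s(s(0)), f(s(0), f(s(0), s(f(0, s(0))))))   [R5 at 2.2.1.1]
2. f(s(s(0)), f(s(0), f(s(0), s(f(0, s(0))))))  →  f(s(s(0)), f(s(0), f(s(0), s(0))))   [R5 at 2.2.2.1]
3. f(s(s(0)), f(s(0), f(s(0), s(0))))  →  f(s(s(0)), f(s(0), s(0)))   [R5 at 2.2]
4. f(s(s(0)), f(s(0), s(0)))  →  f(s(s(0)), s(0))   [R5 at 2]
5. f(s(s(0)), s(0))  →  s(s(0))   [R5 at ε]

s(s(0))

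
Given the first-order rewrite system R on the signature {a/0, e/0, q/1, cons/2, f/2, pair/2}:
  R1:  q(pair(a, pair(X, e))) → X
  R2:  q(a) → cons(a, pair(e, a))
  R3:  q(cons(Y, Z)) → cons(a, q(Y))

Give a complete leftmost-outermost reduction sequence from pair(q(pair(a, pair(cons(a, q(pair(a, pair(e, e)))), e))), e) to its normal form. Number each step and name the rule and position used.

pair(cons(a, e), e)

1. pair(q(pair(a, pair(cons(a, q(pair(a, pair(e, e)))), e))), e)  →  pair(cons(a, q(pair(a, pair(e, e)))), e)   [R1 at 1]
2. pair(cons(a, q(pair(a, pair(e, e)))), e)  →  pair(cons(a, e), e)   [R1 at 1.2]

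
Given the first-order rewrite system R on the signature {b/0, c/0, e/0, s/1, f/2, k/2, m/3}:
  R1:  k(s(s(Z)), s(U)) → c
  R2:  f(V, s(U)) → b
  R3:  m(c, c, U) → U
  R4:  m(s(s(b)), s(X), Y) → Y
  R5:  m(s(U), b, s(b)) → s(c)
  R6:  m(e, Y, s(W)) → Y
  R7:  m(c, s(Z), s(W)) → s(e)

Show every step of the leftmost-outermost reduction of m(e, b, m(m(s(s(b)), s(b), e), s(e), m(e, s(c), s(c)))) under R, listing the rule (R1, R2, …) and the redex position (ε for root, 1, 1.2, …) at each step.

b

1. m(e, b, m(m(s(s(b)), s(b), e), s(e), m(e, s(c), s(c))))  →  m(e, b, m(e, s(e), m(e, s(c), s(c))))   [R4 at 3.1]
2. m(e, b, m(e, s(e), m(e, s(c), s(c))))  →  m(e, b, m(e, s(e), s(c)))   [R6 at 3.3]
3. m(e, b, m(e, s(e), s(c)))  →  m(e, b, s(e))   [R6 at 3]
4. m(e, b, s(e))  →  b   [R6 at ε]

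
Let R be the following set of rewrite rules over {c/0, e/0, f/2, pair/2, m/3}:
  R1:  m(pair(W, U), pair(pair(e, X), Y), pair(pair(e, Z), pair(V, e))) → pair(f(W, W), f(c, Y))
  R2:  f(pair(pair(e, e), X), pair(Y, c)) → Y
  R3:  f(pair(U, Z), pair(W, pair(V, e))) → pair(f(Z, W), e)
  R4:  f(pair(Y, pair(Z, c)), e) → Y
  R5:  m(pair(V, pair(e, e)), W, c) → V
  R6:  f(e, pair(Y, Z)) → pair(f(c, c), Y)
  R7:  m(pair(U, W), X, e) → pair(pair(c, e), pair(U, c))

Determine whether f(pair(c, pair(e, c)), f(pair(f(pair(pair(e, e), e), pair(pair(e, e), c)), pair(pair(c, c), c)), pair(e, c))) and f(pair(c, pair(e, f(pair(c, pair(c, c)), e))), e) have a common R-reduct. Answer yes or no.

yes — NF(t₁) = c, NF(t₂) = c

Reduce t₁ = f(pair(c, pair(e, c)), f(pair(f(pair(pair(e, e), e), pair(pair(e, e), c)), pair(pair(c, c), c)), pair(e, c))):
1. f(pair(c, pair(e, c)), f(pair(f(pair(pair(e, e), e), pair(pair(e, e), c)), pair(pair(c, c), c)), pair(e, c)))  →  f(pair(c, pair(e, c)), f(pair(pair(e, e), pair(pair(c, c), c)), pair(e, c)))   [R2 at 2.1.1]
2. f(pair(c, pair(e, c)), f(pair(pair(e, e), pair(pair(c, c), c)), pair(e, c)))  →  f(pair(c, pair(e, c)), e)   [R2 at 2]
3. f(pair(c, pair(e, c)), e)  →  c   [R4 at ε]

Reduce t₂ = f(pair(c, pair(e, f(pair(c, pair(c, c)), e))), e):
1. f(pair(c, pair(e, f(pair(c, pair(c, c)), e))), e)  →  f(pair(c, pair(e, c)), e)   [R4 at 1.2.2]
2. f(pair(c, pair(e, c)), e)  →  c   [R4 at ε]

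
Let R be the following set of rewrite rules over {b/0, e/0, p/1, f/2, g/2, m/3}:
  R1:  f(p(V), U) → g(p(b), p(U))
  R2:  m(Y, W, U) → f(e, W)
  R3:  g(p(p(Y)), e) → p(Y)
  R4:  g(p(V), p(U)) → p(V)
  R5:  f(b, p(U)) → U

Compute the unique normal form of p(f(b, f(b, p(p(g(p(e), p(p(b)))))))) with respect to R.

1. p(f(b, f(b, p(p(g(p(e), p(p(b))))))))  →  p(f(b, p(g(p(e), p(p(b))))))   [R5 at 1.2]
2. p(f(b, p(g(p(e), p(p(b))))))  →  p(g(p(e), p(p(b))))   [R5 at 1]
3. p(g(p(e), p(p(b))))  →  p(p(e))   [R4 at 1]

p(p(e))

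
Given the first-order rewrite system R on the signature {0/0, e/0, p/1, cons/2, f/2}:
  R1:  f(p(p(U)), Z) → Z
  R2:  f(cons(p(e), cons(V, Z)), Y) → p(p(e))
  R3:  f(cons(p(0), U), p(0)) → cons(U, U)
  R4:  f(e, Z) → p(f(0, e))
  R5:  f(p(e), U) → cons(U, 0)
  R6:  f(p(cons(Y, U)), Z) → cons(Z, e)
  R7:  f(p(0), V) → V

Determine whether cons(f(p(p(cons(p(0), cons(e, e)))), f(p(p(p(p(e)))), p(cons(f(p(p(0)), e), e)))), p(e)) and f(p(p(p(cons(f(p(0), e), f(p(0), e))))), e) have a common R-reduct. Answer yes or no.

Reduce t₁ = cons(f(p(p(cons(p(0), cons(e, e)))), f(p(p(p(p(e)))), p(cons(f(p(p(0)), e), e)))), p(e)):
1. cons(f(p(p(cons(p(0), cons(e, e)))), f(p(p(p(p(e)))), p(cons(f(p(p(0)), e), e)))), p(e))  →  cons(f(p(p(p(p(e)))), p(cons(f(p(p(0)), e), e))), p(e))   [R1 at 1]
2. cons(f(p(p(p(p(e)))), p(cons(f(p(p(0)), e), e))), p(e))  →  cons(p(cons(f(p(p(0)), e), e)), p(e))   [R1 at 1]
3. cons(p(cons(f(p(p(0)), e), e)), p(e))  →  cons(p(cons(e, e)), p(e))   [R1 at 1.1.1]

Reduce t₂ = f(p(p(p(cons(f(p(0), e), f(p(0), e))))), e):
1. f(p(p(p(cons(f(p(0), e), f(p(0), e))))), e)  →  e   [R1 at ε]

no — NF(t₁) = cons(p(cons(e, e)), p(e)), NF(t₂) = e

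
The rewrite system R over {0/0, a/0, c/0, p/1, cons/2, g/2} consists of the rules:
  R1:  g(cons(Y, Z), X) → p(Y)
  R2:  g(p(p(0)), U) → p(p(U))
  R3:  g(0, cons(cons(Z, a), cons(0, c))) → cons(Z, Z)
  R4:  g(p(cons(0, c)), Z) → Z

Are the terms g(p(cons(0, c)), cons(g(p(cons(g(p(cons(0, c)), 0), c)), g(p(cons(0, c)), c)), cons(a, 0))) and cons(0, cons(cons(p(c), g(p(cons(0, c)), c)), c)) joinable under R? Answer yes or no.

no — NF(t₁) = cons(c, cons(a, 0)), NF(t₂) = cons(0, cons(cons(p(c), c), c))

Reduce t₁ = g(p(cons(0, c)), cons(g(p(cons(g(p(cons(0, c)), 0), c)), g(p(cons(0, c)), c)), cons(a, 0))):
1. g(p(cons(0, c)), cons(g(p(cons(g(p(cons(0, c)), 0), c)), g(p(cons(0, c)), c)), cons(a, 0)))  →  cons(g(p(cons(g(p(cons(0, c)), 0), c)), g(p(cons(0, c)), c)), cons(a, 0))   [R4 at ε]
2. cons(g(p(cons(g(p(cons(0, c)), 0), c)), g(p(cons(0, c)), c)), cons(a, 0))  →  cons(g(p(cons(0, c)), g(p(cons(0, c)), c)), cons(a, 0))   [R4 at 1.1.1.1]
3. cons(g(p(cons(0, c)), g(p(cons(0, c)), c)), cons(a, 0))  →  cons(g(p(cons(0, c)), c), cons(a, 0))   [R4 at 1]
4. cons(g(p(cons(0, c)), c), cons(a, 0))  →  cons(c, cons(a, 0))   [R4 at 1]

Reduce t₂ = cons(0, cons(cons(p(c), g(p(cons(0, c)), c)), c)):
1. cons(0, cons(cons(p(c), g(p(cons(0, c)), c)), c))  →  cons(0, cons(cons(p(c), c), c))   [R4 at 2.1.2]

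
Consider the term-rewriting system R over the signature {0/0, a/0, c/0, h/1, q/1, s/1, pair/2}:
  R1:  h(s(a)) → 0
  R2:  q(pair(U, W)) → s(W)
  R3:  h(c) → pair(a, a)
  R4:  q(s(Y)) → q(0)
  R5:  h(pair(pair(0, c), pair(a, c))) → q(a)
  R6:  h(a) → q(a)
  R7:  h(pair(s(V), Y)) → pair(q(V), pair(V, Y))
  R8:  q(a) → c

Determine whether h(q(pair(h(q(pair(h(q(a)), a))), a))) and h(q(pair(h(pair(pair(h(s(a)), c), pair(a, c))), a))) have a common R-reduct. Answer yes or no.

Reduce t₁ = h(q(pair(h(q(pair(h(q(a)), a))), a))):
1. h(q(pair(h(q(pair(h(q(a)), a))), a)))  →  h(s(a))   [R2 at 1]
2. h(s(a))  →  0   [R1 at ε]

Reduce t₂ = h(q(pair(h(pair(pair(h(s(a)), c), pair(a, c))), a))):
1. h(q(pair(h(pair(pair(h(s(a)), c), pair(a, c))), a)))  →  h(s(a))   [R2 at 1]
2. h(s(a))  →  0   [R1 at ε]

yes — NF(t₁) = 0, NF(t₂) = 0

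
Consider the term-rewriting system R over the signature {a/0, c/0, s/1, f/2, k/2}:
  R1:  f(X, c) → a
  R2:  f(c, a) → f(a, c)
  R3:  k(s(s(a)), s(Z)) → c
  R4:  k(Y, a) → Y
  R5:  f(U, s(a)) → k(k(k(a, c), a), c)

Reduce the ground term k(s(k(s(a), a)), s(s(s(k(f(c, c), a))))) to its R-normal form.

1. k(s(k(s(a), a)), s(s(s(k(f(c, c), a)))))  →  k(s(s(a)), s(s(s(k(f(c, c), a)))))   [R4 at 1.1]
2. k(s(s(a)), s(s(s(k(f(c, c), a)))))  →  c   [R3 at ε]

c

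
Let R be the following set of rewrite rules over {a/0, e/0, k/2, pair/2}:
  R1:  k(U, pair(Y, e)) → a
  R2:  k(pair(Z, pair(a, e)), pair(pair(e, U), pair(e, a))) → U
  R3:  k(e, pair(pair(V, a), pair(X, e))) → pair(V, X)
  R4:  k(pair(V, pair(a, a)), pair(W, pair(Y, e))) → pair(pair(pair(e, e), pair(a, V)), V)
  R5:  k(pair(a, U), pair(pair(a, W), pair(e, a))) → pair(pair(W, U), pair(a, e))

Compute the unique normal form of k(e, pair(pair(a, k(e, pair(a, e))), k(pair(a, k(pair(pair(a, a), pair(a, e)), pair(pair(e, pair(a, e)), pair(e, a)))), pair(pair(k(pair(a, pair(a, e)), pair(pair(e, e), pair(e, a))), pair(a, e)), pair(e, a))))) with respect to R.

pair(a, a)

1. k(e, pair(pair(a, k(e, pair(a, e))), k(pair(a, k(pair(pair(a, a), pair(a, e)), pair(pair(e, pair(a, e)), pair(e, a)))), pair(pair(k(pair(a, pair(a, e)), pair(pair(e, e), pair(e, a))), pair(a, e)), pair(e, a)))))  →  k(e, pair(pair(a, a), k(pair(a, k(pair(pair(a, a), pair(a, e)), pair(pair(e, pair(a, e)), pair(e, a)))), pair(pair(k(pair(a, pair(a, e)), pair(pair(e, e), pair(e, a))), pair(a, e)), pair(e, a)))))   [R1 at 2.1.2]
2. k(e, pair(pair(a, a), k(pair(a, k(pair(pair(a, a), pair(a, e)), pair(pair(e, pair(a, e)), pair(e, a)))), pair(pair(k(pair(a, pair(a, e)), pair(pair(e, e), pair(e, a))), pair(a, e)), pair(e, a)))))  →  k(e, pair(pair(a, a), k(pair(a, pair(a, e)), pair(pair(k(pair(a, pair(a, e)), pair(pair(e, e), pair(e, a))), pair(a, e)), pair(e, a)))))   [R2 at 2.2.1.2]
3. k(e, pair(pair(a, a), k(pair(a, pair(a, e)), pair(pair(k(pair(a, pair(a, e)), pair(pair(e, e), pair(e, a))), pair(a, e)), pair(e, a)))))  →  k(e, pair(pair(a, a), k(pair(a, pair(a, e)), pair(pair(e, pair(a, e)), pair(e, a)))))   [R2 at 2.2.2.1.1]
4. k(e, pair(pair(a, a), k(pair(a, pair(a, e)), pair(pair(e, pair(a, e)), pair(e, a)))))  →  k(e, pair(pair(a, a), pair(a, e)))   [R2 at 2.2]
5. k(e, pair(pair(a, a), pair(a, e)))  →  pair(a, a)   [R3 at ε]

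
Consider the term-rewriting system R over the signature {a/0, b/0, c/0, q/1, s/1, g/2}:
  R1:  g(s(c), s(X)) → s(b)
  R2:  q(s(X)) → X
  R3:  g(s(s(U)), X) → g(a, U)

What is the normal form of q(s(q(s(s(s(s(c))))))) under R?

s(s(s(c)))

1. q(s(q(s(s(s(s(c)))))))  →  q(s(s(s(s(c)))))   [R2 at ε]
2. q(s(s(s(s(c)))))  →  s(s(s(c)))   [R2 at ε]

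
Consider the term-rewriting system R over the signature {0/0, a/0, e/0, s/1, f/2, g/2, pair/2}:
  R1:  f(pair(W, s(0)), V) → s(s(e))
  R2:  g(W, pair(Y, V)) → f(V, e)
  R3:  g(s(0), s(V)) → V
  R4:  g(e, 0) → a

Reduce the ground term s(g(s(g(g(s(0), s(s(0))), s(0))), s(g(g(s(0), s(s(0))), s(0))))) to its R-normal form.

1. s(g(s(g(g(s(0), s(s(0))), s(0))), s(g(g(s(0), s(s(0))), s(0)))))  →  s(g(s(g(s(0), s(0))), s(g(g(s(0), s(s(0))), s(0)))))   [R3 at 1.1.1.1]
2. s(g(s(g(s(0), s(0))), s(g(g(s(0), s(s(0))), s(0)))))  →  s(g(s(0), s(g(g(s(0), s(s(0))), s(0)))))   [R3 at 1.1.1]
3. s(g(s(0), s(g(g(s(0), s(s(0))), s(0)))))  →  s(g(g(s(0), s(s(0))), s(0)))   [R3 at 1]
4. s(g(g(s(0), s(s(0))), s(0)))  →  s(g(s(0), s(0)))   [R3 at 1.1]
5. s(g(s(0), s(0)))  →  s(0)   [R3 at 1]

s(0)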